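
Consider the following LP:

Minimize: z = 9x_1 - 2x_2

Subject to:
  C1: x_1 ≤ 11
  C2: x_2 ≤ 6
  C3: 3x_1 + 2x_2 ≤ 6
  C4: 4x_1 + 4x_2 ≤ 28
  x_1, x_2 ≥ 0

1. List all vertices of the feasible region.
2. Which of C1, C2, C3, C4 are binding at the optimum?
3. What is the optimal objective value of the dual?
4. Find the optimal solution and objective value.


1. (0, 0), (2, 0), (0, 3)
2. C3
3. -6
4. x_1 = 0, x_2 = 3, z = -6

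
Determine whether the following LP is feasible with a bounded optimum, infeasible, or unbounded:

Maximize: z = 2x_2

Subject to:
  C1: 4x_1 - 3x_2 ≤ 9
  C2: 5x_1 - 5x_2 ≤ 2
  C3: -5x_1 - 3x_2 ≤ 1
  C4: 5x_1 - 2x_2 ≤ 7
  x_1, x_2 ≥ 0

Unbounded (objective can increase without bound)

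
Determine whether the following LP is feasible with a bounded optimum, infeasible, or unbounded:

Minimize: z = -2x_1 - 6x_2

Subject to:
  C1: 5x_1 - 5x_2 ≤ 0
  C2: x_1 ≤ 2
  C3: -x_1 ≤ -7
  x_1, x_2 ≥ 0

Infeasible (no feasible solution exists)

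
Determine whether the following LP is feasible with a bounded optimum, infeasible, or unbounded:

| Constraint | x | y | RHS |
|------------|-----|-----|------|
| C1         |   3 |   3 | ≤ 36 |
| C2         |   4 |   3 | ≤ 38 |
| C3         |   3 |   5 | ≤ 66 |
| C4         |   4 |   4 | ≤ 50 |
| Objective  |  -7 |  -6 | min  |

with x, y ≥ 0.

Feasible with a bounded optimal solution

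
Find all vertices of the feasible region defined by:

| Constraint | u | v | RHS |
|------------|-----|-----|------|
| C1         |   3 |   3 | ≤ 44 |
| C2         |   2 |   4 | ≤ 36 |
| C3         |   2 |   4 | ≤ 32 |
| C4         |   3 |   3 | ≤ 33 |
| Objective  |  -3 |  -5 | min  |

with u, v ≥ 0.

(0, 0), (11, 0), (6, 5), (0, 8)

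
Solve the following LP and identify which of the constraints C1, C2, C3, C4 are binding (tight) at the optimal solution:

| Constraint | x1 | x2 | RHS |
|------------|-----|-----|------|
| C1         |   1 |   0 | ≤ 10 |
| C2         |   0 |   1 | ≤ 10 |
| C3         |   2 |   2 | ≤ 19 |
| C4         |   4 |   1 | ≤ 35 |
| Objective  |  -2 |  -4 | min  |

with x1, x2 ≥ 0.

At x1 = 0, x2 = 9.5, compute slack b - a·x for each constraint:
  C1: 10 − 0 = 10  (slack)
  C2: 10 − 9.5 = 0.5  (slack)
  C3: 19 − 19 = 0  (binding)
  C4: 35 − 9.5 = 25.5  (slack)

Optimal: x1 = 0, x2 = 9.5
Binding: C3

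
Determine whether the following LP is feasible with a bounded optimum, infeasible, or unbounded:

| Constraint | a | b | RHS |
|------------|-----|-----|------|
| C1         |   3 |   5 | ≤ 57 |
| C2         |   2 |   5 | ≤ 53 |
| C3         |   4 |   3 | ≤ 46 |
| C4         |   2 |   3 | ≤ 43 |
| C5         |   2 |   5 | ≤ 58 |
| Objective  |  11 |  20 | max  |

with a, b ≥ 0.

Feasible with a bounded optimal solution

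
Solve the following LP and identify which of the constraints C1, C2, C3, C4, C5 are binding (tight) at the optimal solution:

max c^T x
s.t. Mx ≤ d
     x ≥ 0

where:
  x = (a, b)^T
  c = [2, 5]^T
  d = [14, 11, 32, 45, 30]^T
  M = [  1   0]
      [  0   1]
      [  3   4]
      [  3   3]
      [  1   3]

At a = 0, b = 8, compute slack b - a·x for each constraint:
  C1: 14 − 0 = 14  (slack)
  C2: 11 − 8 = 3  (slack)
  C3: 32 − 32 = 0  (binding)
  C4: 45 − 24 = 21  (slack)
  C5: 30 − 24 = 6  (slack)

Optimal: a = 0, b = 8
Binding: C3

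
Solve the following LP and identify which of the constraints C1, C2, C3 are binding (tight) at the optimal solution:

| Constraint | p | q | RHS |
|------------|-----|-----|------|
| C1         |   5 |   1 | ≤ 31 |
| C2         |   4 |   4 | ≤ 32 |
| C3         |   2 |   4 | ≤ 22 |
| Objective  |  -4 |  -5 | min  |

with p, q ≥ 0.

At p = 5, q = 3, compute slack b - a·x for each constraint:
  C1: 31 − 28 = 3  (slack)
  C2: 32 − 32 = 0  (binding)
  C3: 22 − 22 = 0  (binding)

Optimal: p = 5, q = 3
Binding: C2, C3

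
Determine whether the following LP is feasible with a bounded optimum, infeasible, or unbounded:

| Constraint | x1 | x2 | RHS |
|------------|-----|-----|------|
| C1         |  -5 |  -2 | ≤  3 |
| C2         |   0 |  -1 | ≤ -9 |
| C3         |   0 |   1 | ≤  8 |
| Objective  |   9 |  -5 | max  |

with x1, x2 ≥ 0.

Infeasible (no feasible solution exists)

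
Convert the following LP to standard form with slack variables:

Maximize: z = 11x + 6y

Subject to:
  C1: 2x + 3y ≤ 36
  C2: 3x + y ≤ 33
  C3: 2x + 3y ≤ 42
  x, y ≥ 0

max z = 11x + 6y

s.t.
  2x + 3y + s1 = 36
  3x + y + s2 = 33
  2x + 3y + s3 = 42
  x, y, s1, s2, s3 ≥ 0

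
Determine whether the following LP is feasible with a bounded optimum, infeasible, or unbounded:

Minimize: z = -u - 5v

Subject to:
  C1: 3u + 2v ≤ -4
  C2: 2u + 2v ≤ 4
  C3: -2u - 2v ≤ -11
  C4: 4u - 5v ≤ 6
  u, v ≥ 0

Infeasible (no feasible solution exists)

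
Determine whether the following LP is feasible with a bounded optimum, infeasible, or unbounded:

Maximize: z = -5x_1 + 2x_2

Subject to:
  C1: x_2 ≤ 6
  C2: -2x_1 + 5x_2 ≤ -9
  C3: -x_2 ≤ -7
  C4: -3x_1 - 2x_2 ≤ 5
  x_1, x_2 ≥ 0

Infeasible (no feasible solution exists)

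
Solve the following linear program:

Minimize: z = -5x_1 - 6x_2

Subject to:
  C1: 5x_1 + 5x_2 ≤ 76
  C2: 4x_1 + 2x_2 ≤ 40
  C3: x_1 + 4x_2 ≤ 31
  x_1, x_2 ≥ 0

Evaluate the objective at each vertex of the feasible region:
  z(0, 0) = 0
  z(10, 0) = -50
  z(7, 6) = -71  ←
  z(0, 7.75) = -46.5
The minimum is at x_1 = 7, x_2 = 6.

x_1 = 7, x_2 = 6, z = -71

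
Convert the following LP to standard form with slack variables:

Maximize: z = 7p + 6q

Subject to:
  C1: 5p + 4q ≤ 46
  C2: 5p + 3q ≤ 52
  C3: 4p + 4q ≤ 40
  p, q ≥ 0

max z = 7p + 6q

s.t.
  5p + 4q + s1 = 46
  5p + 3q + s2 = 52
  4p + 4q + s3 = 40
  p, q, s1, s2, s3 ≥ 0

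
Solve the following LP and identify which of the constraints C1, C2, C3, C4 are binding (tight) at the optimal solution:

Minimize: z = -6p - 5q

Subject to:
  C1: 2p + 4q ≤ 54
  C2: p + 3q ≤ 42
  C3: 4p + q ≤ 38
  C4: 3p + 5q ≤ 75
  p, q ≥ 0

At p = 7, q = 10, compute slack b - a·x for each constraint:
  C1: 54 − 54 = 0  (binding)
  C2: 42 − 37 = 5  (slack)
  C3: 38 − 38 = 0  (binding)
  C4: 75 − 71 = 4  (slack)

Optimal: p = 7, q = 10
Binding: C1, C3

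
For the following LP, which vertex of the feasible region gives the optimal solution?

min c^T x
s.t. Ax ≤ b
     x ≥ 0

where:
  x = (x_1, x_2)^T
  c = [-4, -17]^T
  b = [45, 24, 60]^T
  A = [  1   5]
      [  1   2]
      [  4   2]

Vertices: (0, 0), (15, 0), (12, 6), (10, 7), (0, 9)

Evaluate the objective at each vertex of the feasible region:
  z(0, 0) = 0
  z(15, 0) = -60
  z(12, 6) = -150
  z(10, 7) = -159  ←
  z(0, 9) = -153
The minimum is at x_1 = 10, x_2 = 7.

(10, 7)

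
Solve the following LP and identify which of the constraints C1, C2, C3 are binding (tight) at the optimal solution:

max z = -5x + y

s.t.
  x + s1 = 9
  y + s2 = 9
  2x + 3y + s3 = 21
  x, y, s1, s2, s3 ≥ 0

At x = 0, y = 7, compute slack b - a·x for each constraint:
  C1: 9 − 0 = 9  (slack)
  C2: 9 − 7 = 2  (slack)
  C3: 21 − 21 = 0  (binding)

Optimal: x = 0, y = 7
Binding: C3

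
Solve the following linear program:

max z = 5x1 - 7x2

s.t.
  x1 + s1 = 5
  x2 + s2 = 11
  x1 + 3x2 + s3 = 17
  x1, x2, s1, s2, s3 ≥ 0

Evaluate the objective at each vertex of the feasible region:
  z(0, 0) = 0
  z(5, 0) = 25  ←
  z(5, 4) = -3
  z(0, 5.667) = -39.67
The maximum is at x1 = 5, x2 = 0.

x1 = 5, x2 = 0, z = 25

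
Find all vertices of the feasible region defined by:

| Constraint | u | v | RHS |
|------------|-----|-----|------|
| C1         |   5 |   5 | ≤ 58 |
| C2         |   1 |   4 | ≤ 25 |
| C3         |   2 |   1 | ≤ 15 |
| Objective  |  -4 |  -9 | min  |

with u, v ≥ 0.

(0, 0), (7.5, 0), (5, 5), (0, 6.25)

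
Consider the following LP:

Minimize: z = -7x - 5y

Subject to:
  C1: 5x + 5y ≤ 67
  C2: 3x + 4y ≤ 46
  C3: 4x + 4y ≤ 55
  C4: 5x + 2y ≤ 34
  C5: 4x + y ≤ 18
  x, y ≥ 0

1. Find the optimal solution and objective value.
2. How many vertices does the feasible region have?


1. x = 2, y = 10, z = -64
2. 4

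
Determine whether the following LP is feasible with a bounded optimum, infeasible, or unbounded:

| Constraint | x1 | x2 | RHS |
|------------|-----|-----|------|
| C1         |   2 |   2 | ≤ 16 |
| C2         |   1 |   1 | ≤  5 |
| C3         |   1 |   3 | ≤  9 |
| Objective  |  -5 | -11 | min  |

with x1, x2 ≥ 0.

Feasible with a bounded optimal solution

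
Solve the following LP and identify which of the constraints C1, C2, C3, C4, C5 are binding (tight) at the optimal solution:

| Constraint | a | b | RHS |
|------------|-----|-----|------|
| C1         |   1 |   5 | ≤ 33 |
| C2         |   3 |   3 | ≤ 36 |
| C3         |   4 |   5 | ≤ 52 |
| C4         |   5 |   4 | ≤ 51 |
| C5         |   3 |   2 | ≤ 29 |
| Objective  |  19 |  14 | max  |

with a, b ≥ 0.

At a = 7, b = 4, compute slack b - a·x for each constraint:
  C1: 33 − 27 = 6  (slack)
  C2: 36 − 33 = 3  (slack)
  C3: 52 − 48 = 4  (slack)
  C4: 51 − 51 = 0  (binding)
  C5: 29 − 29 = 0  (binding)

Optimal: a = 7, b = 4
Binding: C4, C5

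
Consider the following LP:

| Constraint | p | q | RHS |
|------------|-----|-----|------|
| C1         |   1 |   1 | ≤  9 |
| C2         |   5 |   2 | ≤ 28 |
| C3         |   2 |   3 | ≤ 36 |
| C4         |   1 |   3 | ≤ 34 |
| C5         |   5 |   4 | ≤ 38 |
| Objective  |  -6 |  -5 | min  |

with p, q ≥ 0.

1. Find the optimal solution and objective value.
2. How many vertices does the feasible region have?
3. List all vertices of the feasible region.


1. p = 2, q = 7, z = -47
2. 5
3. (0, 0), (5.6, 0), (3.6, 5), (2, 7), (0, 9)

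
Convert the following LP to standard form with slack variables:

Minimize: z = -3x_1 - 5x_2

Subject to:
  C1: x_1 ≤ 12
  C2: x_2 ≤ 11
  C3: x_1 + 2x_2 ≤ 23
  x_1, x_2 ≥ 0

min z = -3x_1 - 5x_2

s.t.
  x_1 + s1 = 12
  x_2 + s2 = 11
  x_1 + 2x_2 + s3 = 23
  x_1, x_2, s1, s2, s3 ≥ 0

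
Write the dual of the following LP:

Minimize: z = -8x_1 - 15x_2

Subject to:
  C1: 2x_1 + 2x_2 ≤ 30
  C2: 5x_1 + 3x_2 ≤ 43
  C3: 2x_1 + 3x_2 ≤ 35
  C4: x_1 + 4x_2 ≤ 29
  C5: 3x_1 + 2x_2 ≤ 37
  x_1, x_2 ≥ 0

Primal min cᵀx s.t. Ax ≤ b, x ≥ 0  →  Dual max −bᵀy s.t. Aᵀy ≥ −c, y ≥ 0.

Maximize: z = -30y1 - 43y2 - 35y3 - 29y4 - 37y5

Subject to:
  2y1 + 5y2 + 2y3 + y4 + 3y5 ≥ 8
  2y1 + 3y2 + 3y3 + 4y4 + 2y5 ≥ 15
  y1, y2, y3, y4, y5 ≥ 0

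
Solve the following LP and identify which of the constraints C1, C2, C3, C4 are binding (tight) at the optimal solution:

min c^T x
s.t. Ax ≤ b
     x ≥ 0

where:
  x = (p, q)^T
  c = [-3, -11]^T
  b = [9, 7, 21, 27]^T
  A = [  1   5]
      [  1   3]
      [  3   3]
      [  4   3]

At p = 4, q = 1, compute slack b - a·x for each constraint:
  C1: 9 − 9 = 0  (binding)
  C2: 7 − 7 = 0  (binding)
  C3: 21 − 15 = 6  (slack)
  C4: 27 − 19 = 8  (slack)

Optimal: p = 4, q = 1
Binding: C1, C2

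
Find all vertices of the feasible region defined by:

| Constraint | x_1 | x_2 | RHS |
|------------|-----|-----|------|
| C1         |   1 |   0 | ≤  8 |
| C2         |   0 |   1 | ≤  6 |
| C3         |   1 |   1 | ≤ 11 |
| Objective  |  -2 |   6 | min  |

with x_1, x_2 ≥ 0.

(0, 0), (8, 0), (8, 3), (5, 6), (0, 6)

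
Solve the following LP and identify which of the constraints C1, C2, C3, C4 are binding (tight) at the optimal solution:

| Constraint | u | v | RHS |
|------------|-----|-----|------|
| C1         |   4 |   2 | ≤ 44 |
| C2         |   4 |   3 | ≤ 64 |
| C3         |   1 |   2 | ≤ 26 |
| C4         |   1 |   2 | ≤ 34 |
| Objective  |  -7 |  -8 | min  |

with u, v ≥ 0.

At u = 6, v = 10, compute slack b - a·x for each constraint:
  C1: 44 − 44 = 0  (binding)
  C2: 64 − 54 = 10  (slack)
  C3: 26 − 26 = 0  (binding)
  C4: 34 − 26 = 8  (slack)

Optimal: u = 6, v = 10
Binding: C1, C3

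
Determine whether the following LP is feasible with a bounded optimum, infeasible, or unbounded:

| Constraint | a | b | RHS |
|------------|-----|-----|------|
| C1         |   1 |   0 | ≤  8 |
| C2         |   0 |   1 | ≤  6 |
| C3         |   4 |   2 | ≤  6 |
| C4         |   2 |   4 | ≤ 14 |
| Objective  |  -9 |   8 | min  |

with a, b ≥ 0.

Feasible with a bounded optimal solution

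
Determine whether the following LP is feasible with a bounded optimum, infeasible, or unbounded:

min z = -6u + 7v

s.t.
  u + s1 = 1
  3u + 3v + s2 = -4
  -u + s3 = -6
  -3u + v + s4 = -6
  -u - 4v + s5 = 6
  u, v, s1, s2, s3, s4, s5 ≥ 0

Infeasible (no feasible solution exists)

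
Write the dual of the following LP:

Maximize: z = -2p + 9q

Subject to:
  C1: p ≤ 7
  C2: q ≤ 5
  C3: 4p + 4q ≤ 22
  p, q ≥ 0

Primal max cᵀx s.t. Ax ≤ b, x ≥ 0  →  Dual min bᵀy s.t. Aᵀy ≥ c, y ≥ 0.

Minimize: z = 7y1 + 5y2 + 22y3

Subject to:
  y1 + 4y3 ≥ -2
  y2 + 4y3 ≥ 9
  y1, y2, y3 ≥ 0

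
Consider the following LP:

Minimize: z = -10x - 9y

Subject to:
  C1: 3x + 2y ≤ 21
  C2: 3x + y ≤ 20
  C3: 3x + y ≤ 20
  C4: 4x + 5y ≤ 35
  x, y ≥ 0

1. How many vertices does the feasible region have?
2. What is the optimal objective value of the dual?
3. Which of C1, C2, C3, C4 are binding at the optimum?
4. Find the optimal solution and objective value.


1. 5
2. -77
3. C1, C4
4. x = 5, y = 3, z = -77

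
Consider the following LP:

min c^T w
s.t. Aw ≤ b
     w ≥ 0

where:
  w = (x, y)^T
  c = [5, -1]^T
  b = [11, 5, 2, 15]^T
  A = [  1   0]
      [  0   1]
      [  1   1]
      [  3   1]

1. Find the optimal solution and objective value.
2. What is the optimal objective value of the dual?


1. x = 0, y = 2, z = -2
2. -2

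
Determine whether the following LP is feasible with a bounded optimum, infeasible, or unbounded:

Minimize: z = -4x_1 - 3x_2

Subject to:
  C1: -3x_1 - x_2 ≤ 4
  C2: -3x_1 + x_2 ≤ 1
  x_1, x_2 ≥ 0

Unbounded (objective can decrease without bound)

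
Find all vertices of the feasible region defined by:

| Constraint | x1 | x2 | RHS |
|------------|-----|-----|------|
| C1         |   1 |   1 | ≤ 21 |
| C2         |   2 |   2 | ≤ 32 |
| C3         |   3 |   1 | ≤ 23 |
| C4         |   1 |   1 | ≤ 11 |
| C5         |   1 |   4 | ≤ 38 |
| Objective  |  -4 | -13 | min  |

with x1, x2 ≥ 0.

(0, 0), (7.667, 0), (6, 5), (2, 9), (0, 9.5)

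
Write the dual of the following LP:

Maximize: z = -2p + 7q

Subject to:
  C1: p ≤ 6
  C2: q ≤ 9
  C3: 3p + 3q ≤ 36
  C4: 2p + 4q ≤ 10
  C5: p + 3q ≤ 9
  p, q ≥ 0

Primal max cᵀx s.t. Ax ≤ b, x ≥ 0  →  Dual min bᵀy s.t. Aᵀy ≥ c, y ≥ 0.

Minimize: z = 6y1 + 9y2 + 36y3 + 10y4 + 9y5

Subject to:
  y1 + 3y3 + 2y4 + y5 ≥ -2
  y2 + 3y3 + 4y4 + 3y5 ≥ 7
  y1, y2, y3, y4, y5 ≥ 0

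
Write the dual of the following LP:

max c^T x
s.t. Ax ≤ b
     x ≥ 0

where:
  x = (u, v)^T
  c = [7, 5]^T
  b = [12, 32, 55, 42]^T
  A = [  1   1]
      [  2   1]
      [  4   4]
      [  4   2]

Primal max cᵀx s.t. Ax ≤ b, x ≥ 0  →  Dual min bᵀy s.t. Aᵀy ≥ c, y ≥ 0.

Minimize: z = 12y1 + 32y2 + 55y3 + 42y4

Subject to:
  y1 + 2y2 + 4y3 + 4y4 ≥ 7
  y1 + y2 + 4y3 + 2y4 ≥ 5
  y1, y2, y3, y4 ≥ 0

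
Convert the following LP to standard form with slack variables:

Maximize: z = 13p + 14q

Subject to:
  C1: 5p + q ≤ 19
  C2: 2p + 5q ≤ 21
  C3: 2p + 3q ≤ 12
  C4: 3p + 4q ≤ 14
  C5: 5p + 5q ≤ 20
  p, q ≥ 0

max z = 13p + 14q

s.t.
  5p + q + s1 = 19
  2p + 5q + s2 = 21
  2p + 3q + s3 = 12
  3p + 4q + s4 = 14
  5p + 5q + s5 = 20
  p, q, s1, s2, s3, s4, s5 ≥ 0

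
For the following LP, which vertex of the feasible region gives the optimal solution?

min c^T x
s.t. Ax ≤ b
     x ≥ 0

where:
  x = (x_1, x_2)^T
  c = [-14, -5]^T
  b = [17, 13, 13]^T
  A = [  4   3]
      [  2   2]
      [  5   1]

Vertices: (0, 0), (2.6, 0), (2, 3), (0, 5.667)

Evaluate the objective at each vertex of the feasible region:
  z(0, 0) = 0
  z(2.6, 0) = -36.4
  z(2, 3) = -43  ←
  z(0, 5.667) = -28.33
The minimum is at x_1 = 2, x_2 = 3.

(2, 3)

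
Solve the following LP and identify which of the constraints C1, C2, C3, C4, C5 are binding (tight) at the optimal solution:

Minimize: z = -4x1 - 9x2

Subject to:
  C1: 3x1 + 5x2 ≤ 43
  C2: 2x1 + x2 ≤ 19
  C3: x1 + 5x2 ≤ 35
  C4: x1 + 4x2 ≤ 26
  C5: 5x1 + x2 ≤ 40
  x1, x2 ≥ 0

At x1 = 6, x2 = 5, compute slack b - a·x for each constraint:
  C1: 43 − 43 = 0  (binding)
  C2: 19 − 17 = 2  (slack)
  C3: 35 − 31 = 4  (slack)
  C4: 26 − 26 = 0  (binding)
  C5: 40 − 35 = 5  (slack)

Optimal: x1 = 6, x2 = 5
Binding: C1, C4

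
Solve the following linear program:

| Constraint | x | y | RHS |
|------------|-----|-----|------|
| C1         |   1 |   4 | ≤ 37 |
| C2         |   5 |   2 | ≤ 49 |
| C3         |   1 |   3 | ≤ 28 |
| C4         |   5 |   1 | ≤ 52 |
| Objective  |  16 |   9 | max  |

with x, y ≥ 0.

Evaluate the objective at each vertex of the feasible region:
  z(0, 0) = 0
  z(9.8, 0) = 156.8
  z(7, 7) = 175  ←
  z(1, 9) = 97
  z(0, 9.25) = 83.25
The maximum is at x = 7, y = 7.

x = 7, y = 7, z = 175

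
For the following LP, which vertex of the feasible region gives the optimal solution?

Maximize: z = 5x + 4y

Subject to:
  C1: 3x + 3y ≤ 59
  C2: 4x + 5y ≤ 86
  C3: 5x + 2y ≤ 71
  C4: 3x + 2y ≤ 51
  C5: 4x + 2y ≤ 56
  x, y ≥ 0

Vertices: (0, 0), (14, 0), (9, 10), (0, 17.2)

Evaluate the objective at each vertex of the feasible region:
  z(0, 0) = 0
  z(14, 0) = 70
  z(9, 10) = 85  ←
  z(0, 17.2) = 68.8
The maximum is at x = 9, y = 10.

(9, 10)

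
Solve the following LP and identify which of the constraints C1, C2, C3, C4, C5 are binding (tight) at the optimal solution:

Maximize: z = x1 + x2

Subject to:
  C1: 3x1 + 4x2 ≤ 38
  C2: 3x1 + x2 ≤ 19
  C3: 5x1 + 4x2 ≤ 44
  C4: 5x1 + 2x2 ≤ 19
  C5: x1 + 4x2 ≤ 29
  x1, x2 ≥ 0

At x1 = 1, x2 = 7, compute slack b - a·x for each constraint:
  C1: 38 − 31 = 7  (slack)
  C2: 19 − 10 = 9  (slack)
  C3: 44 − 33 = 11  (slack)
  C4: 19 − 19 = 0  (binding)
  C5: 29 − 29 = 0  (binding)

Optimal: x1 = 1, x2 = 7
Binding: C4, C5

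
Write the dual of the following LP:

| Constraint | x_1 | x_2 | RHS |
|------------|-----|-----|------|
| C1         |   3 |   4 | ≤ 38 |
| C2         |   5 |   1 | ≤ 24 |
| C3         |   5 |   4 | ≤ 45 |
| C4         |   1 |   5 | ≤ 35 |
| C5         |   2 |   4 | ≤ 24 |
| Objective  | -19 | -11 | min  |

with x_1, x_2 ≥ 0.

Primal min cᵀx s.t. Ax ≤ b, x ≥ 0  →  Dual max −bᵀy s.t. Aᵀy ≥ −c, y ≥ 0.

Maximize: z = -38y1 - 24y2 - 45y3 - 35y4 - 24y5

Subject to:
  3y1 + 5y2 + 5y3 + y4 + 2y5 ≥ 19
  4y1 + y2 + 4y3 + 5y4 + 4y5 ≥ 11
  y1, y2, y3, y4, y5 ≥ 0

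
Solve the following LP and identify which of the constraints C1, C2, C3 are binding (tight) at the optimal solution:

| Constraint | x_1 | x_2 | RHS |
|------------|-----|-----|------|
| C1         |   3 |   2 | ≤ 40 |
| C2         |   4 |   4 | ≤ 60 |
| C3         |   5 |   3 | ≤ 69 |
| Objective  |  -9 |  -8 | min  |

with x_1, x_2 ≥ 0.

At x_1 = 10, x_2 = 5, compute slack b - a·x for each constraint:
  C1: 40 − 40 = 0  (binding)
  C2: 60 − 60 = 0  (binding)
  C3: 69 − 65 = 4  (slack)

Optimal: x_1 = 10, x_2 = 5
Binding: C1, C2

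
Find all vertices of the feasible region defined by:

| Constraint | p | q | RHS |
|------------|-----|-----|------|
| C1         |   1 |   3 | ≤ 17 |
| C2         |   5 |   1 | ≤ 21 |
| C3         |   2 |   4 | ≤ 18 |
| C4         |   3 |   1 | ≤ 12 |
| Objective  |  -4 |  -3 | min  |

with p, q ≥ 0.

(0, 0), (4, 0), (3, 3), (0, 4.5)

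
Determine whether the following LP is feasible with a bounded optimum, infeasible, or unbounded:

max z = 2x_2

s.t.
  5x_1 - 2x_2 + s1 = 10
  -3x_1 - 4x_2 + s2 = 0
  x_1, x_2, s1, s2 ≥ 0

Unbounded (objective can increase without bound)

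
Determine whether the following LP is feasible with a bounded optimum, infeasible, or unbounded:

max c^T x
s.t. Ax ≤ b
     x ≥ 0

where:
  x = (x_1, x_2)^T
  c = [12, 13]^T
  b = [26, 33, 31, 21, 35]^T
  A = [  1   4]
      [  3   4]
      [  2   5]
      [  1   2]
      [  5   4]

Feasible with a bounded optimal solution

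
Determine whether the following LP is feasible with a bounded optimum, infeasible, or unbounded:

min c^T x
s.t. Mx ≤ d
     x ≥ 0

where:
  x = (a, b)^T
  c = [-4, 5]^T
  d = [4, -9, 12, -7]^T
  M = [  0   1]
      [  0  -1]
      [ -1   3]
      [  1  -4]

Infeasible (no feasible solution exists)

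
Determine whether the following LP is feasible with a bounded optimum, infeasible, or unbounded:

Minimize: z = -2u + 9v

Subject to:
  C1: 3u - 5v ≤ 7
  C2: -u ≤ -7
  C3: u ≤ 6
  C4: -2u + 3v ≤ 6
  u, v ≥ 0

Infeasible (no feasible solution exists)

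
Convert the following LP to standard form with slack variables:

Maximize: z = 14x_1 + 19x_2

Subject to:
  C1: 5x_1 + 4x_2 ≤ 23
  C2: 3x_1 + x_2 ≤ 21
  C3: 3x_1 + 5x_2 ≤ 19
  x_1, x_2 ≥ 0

max z = 14x_1 + 19x_2

s.t.
  5x_1 + 4x_2 + s1 = 23
  3x_1 + x_2 + s2 = 21
  3x_1 + 5x_2 + s3 = 19
  x_1, x_2, s1, s2, s3 ≥ 0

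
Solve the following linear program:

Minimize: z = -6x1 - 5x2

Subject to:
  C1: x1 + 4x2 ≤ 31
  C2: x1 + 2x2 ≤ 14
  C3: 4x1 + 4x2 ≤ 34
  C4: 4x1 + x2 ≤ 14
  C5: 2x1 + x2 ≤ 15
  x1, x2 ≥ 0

Evaluate the objective at each vertex of the feasible region:
  z(0, 0) = 0
  z(3.5, 0) = -21
  z(2, 6) = -42  ←
  z(0, 7) = -35
The minimum is at x1 = 2, x2 = 6.

x1 = 2, x2 = 6, z = -42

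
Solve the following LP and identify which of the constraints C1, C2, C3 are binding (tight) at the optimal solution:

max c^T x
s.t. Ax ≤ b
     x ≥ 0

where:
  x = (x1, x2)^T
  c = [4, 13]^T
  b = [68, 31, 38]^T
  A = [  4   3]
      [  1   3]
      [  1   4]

At x1 = 10, x2 = 7, compute slack b - a·x for each constraint:
  C1: 68 − 61 = 7  (slack)
  C2: 31 − 31 = 0  (binding)
  C3: 38 − 38 = 0  (binding)

Optimal: x1 = 10, x2 = 7
Binding: C2, C3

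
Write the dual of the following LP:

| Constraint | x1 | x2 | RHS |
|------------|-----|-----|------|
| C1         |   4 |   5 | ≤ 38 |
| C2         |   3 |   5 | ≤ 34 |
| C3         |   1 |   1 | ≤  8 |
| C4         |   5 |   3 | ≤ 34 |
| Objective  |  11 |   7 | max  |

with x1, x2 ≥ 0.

Primal max cᵀx s.t. Ax ≤ b, x ≥ 0  →  Dual min bᵀy s.t. Aᵀy ≥ c, y ≥ 0.

Minimize: z = 38y1 + 34y2 + 8y3 + 34y4

Subject to:
  4y1 + 3y2 + y3 + 5y4 ≥ 11
  5y1 + 5y2 + y3 + 3y4 ≥ 7
  y1, y2, y3, y4 ≥ 0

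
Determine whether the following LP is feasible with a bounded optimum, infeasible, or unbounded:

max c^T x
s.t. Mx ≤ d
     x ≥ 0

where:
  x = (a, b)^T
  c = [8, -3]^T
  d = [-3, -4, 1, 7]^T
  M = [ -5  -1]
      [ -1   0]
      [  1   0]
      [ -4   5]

Infeasible (no feasible solution exists)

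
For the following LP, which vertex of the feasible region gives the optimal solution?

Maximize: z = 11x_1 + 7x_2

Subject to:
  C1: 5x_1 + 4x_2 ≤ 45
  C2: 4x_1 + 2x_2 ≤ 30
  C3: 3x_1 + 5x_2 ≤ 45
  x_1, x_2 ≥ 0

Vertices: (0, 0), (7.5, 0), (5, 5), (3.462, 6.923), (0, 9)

Evaluate the objective at each vertex of the feasible region:
  z(0, 0) = 0
  z(7.5, 0) = 82.5
  z(5, 5) = 90  ←
  z(3.462, 6.923) = 86.54
  z(0, 9) = 63
The maximum is at x_1 = 5, x_2 = 5.

(5, 5)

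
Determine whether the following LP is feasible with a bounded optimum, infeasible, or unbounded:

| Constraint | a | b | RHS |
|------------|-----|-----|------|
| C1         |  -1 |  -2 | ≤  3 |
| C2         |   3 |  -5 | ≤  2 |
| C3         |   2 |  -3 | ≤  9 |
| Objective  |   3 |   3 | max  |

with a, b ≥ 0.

Unbounded (objective can increase without bound)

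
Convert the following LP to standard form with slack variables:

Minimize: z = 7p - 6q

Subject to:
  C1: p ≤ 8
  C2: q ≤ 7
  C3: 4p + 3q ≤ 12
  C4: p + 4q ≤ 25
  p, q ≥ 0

min z = 7p - 6q

s.t.
  p + s1 = 8
  q + s2 = 7
  4p + 3q + s3 = 12
  p + 4q + s4 = 25
  p, q, s1, s2, s3, s4 ≥ 0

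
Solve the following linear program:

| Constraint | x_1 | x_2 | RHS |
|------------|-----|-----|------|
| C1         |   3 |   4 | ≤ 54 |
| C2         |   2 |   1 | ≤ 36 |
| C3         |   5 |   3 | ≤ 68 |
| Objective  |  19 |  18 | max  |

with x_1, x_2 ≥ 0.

Evaluate the objective at each vertex of the feasible region:
  z(0, 0) = 0
  z(13.6, 0) = 258.4
  z(10, 6) = 298  ←
  z(0, 13.5) = 243
The maximum is at x_1 = 10, x_2 = 6.

x_1 = 10, x_2 = 6, z = 298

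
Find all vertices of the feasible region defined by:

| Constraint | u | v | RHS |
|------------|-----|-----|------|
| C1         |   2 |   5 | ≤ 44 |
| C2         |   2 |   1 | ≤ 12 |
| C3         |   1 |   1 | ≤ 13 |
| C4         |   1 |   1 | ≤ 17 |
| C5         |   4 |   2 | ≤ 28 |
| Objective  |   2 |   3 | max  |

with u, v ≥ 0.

(0, 0), (6, 0), (2, 8), (0, 8.8)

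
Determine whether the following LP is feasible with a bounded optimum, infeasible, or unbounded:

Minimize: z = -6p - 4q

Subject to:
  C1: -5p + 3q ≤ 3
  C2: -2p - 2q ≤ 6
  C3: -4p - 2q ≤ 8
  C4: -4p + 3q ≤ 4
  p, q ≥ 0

Unbounded (objective can decrease without bound)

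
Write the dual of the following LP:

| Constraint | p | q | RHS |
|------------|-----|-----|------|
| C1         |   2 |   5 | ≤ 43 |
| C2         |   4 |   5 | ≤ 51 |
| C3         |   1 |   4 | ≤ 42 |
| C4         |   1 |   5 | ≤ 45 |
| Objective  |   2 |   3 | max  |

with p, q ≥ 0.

Primal max cᵀx s.t. Ax ≤ b, x ≥ 0  →  Dual min bᵀy s.t. Aᵀy ≥ c, y ≥ 0.

Minimize: z = 43y1 + 51y2 + 42y3 + 45y4

Subject to:
  2y1 + 4y2 + y3 + y4 ≥ 2
  5y1 + 5y2 + 4y3 + 5y4 ≥ 3
  y1, y2, y3, y4 ≥ 0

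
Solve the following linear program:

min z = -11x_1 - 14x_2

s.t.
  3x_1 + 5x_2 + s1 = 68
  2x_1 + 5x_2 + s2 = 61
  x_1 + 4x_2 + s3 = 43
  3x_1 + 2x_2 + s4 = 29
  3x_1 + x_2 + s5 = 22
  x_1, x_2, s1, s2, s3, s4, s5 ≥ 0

Evaluate the objective at each vertex of the feasible region:
  z(0, 0) = 0
  z(7.333, 0) = -80.67
  z(5, 7) = -153
  z(3, 10) = -173  ←
  z(0, 10.75) = -150.5
The minimum is at x_1 = 3, x_2 = 10.

x_1 = 3, x_2 = 10, z = -173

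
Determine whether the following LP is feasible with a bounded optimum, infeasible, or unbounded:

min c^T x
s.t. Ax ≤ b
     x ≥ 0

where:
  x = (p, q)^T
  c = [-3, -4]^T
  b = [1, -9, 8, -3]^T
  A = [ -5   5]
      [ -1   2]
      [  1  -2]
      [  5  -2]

Infeasible (no feasible solution exists)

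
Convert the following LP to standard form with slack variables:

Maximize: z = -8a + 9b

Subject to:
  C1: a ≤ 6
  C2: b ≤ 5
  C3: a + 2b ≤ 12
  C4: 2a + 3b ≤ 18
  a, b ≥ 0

max z = -8a + 9b

s.t.
  a + s1 = 6
  b + s2 = 5
  a + 2b + s3 = 12
  2a + 3b + s4 = 18
  a, b, s1, s2, s3, s4 ≥ 0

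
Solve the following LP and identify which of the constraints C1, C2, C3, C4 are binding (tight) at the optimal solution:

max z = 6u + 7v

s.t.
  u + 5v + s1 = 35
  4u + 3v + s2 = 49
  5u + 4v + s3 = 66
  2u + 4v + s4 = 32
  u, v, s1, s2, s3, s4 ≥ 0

At u = 10, v = 3, compute slack b - a·x for each constraint:
  C1: 35 − 25 = 10  (slack)
  C2: 49 − 49 = 0  (binding)
  C3: 66 − 62 = 4  (slack)
  C4: 32 − 32 = 0  (binding)

Optimal: u = 10, v = 3
Binding: C2, C4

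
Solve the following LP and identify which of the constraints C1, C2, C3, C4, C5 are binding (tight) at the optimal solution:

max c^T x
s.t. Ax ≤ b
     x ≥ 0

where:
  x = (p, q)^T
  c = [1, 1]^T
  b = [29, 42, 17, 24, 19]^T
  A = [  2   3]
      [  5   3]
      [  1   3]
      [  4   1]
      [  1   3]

At p = 5, q = 4, compute slack b - a·x for each constraint:
  C1: 29 − 22 = 7  (slack)
  C2: 42 − 37 = 5  (slack)
  C3: 17 − 17 = 0  (binding)
  C4: 24 − 24 = 0  (binding)
  C5: 19 − 17 = 2  (slack)

Optimal: p = 5, q = 4
Binding: C3, C4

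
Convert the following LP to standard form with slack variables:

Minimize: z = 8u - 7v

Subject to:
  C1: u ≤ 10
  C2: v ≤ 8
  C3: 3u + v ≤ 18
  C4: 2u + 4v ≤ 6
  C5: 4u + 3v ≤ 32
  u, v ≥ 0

min z = 8u - 7v

s.t.
  u + s1 = 10
  v + s2 = 8
  3u + v + s3 = 18
  2u + 4v + s4 = 6
  4u + 3v + s5 = 32
  u, v, s1, s2, s3, s4, s5 ≥ 0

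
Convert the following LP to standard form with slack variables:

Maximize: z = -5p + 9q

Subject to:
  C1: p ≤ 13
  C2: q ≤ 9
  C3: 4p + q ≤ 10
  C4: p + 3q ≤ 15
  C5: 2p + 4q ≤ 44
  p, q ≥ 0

max z = -5p + 9q

s.t.
  p + s1 = 13
  q + s2 = 9
  4p + q + s3 = 10
  p + 3q + s4 = 15
  2p + 4q + s5 = 44
  p, q, s1, s2, s3, s4, s5 ≥ 0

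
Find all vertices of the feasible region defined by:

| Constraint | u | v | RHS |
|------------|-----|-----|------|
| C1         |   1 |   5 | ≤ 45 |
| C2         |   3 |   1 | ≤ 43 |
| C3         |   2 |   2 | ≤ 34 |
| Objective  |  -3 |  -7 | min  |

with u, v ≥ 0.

(0, 0), (14.33, 0), (13, 4), (10, 7), (0, 9)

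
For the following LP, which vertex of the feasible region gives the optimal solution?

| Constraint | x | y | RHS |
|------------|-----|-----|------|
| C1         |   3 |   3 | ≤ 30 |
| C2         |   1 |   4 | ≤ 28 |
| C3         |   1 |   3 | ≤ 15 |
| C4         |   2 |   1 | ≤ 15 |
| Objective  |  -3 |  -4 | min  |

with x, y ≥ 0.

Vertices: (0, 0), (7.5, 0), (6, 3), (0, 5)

Evaluate the objective at each vertex of the feasible region:
  z(0, 0) = 0
  z(7.5, 0) = -22.5
  z(6, 3) = -30  ←
  z(0, 5) = -20
The minimum is at x = 6, y = 3.

(6, 3)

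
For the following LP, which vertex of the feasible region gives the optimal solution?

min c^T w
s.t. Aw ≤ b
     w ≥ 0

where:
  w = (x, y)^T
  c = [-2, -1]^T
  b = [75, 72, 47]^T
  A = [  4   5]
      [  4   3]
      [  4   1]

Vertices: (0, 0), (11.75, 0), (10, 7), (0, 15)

Evaluate the objective at each vertex of the feasible region:
  z(0, 0) = 0
  z(11.75, 0) = -23.5
  z(10, 7) = -27  ←
  z(0, 15) = -15
The minimum is at x = 10, y = 7.

(10, 7)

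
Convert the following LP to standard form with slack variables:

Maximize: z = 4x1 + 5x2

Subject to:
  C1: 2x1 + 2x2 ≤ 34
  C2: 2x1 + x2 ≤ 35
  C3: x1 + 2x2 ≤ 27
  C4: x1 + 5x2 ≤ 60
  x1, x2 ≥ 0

max z = 4x1 + 5x2

s.t.
  2x1 + 2x2 + s1 = 34
  2x1 + x2 + s2 = 35
  x1 + 2x2 + s3 = 27
  x1 + 5x2 + s4 = 60
  x1, x2, s1, s2, s3, s4 ≥ 0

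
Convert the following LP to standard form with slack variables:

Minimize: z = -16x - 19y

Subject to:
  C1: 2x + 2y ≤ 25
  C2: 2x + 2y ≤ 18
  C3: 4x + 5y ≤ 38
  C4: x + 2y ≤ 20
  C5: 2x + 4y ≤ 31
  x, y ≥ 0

min z = -16x - 19y

s.t.
  2x + 2y + s1 = 25
  2x + 2y + s2 = 18
  4x + 5y + s3 = 38
  x + 2y + s4 = 20
  2x + 4y + s5 = 31
  x, y, s1, s2, s3, s4, s5 ≥ 0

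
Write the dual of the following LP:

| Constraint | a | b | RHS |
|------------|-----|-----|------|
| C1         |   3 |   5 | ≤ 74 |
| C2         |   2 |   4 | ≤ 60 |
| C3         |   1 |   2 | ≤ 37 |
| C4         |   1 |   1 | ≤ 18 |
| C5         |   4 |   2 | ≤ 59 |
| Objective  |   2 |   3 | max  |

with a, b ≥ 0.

Primal max cᵀx s.t. Ax ≤ b, x ≥ 0  →  Dual min bᵀy s.t. Aᵀy ≥ c, y ≥ 0.

Minimize: z = 74y1 + 60y2 + 37y3 + 18y4 + 59y5

Subject to:
  3y1 + 2y2 + y3 + y4 + 4y5 ≥ 2
  5y1 + 4y2 + 2y3 + y4 + 2y5 ≥ 3
  y1, y2, y3, y4, y5 ≥ 0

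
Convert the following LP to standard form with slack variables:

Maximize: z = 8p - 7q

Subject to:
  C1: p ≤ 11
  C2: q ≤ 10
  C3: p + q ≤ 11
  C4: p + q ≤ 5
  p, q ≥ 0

max z = 8p - 7q

s.t.
  p + s1 = 11
  q + s2 = 10
  p + q + s3 = 11
  p + q + s4 = 5
  p, q, s1, s2, s3, s4 ≥ 0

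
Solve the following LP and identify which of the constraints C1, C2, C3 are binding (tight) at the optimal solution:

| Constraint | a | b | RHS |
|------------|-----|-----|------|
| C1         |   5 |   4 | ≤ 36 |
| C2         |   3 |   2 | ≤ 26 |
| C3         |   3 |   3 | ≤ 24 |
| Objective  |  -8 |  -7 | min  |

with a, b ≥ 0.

At a = 4, b = 4, compute slack b - a·x for each constraint:
  C1: 36 − 36 = 0  (binding)
  C2: 26 − 20 = 6  (slack)
  C3: 24 − 24 = 0  (binding)

Optimal: a = 4, b = 4
Binding: C1, C3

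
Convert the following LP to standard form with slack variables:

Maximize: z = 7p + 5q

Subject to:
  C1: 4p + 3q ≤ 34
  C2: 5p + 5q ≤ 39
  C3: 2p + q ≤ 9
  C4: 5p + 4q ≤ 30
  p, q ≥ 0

max z = 7p + 5q

s.t.
  4p + 3q + s1 = 34
  5p + 5q + s2 = 39
  2p + q + s3 = 9
  5p + 4q + s4 = 30
  p, q, s1, s2, s3, s4 ≥ 0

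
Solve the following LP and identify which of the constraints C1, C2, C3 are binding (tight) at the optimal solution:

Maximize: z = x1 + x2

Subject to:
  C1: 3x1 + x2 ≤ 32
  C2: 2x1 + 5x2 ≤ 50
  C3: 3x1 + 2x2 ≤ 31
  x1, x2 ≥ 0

At x1 = 5, x2 = 8, compute slack b - a·x for each constraint:
  C1: 32 − 23 = 9  (slack)
  C2: 50 − 50 = 0  (binding)
  C3: 31 − 31 = 0  (binding)

Optimal: x1 = 5, x2 = 8
Binding: C2, C3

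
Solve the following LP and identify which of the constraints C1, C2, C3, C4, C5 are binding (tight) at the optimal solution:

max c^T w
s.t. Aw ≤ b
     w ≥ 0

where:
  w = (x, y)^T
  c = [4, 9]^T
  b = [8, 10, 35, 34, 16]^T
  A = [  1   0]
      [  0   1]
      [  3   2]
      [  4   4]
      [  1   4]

At x = 6, y = 2.5, compute slack b - a·x for each constraint:
  C1: 8 − 6 = 2  (slack)
  C2: 10 − 2.5 = 7.5  (slack)
  C3: 35 − 23 = 12  (slack)
  C4: 34 − 34 = 0  (binding)
  C5: 16 − 16 = 0  (binding)

Optimal: x = 6, y = 2.5
Binding: C4, C5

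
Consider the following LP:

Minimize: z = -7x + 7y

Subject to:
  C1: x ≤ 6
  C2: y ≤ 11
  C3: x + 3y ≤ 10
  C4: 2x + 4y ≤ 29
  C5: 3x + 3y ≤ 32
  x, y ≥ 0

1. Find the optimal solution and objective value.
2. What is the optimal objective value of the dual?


1. x = 6, y = 0, z = -42
2. -42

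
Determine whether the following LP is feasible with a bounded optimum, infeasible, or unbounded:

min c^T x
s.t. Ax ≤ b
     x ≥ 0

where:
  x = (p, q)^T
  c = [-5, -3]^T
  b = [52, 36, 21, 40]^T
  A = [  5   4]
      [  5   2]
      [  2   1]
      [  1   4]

Feasible with a bounded optimal solution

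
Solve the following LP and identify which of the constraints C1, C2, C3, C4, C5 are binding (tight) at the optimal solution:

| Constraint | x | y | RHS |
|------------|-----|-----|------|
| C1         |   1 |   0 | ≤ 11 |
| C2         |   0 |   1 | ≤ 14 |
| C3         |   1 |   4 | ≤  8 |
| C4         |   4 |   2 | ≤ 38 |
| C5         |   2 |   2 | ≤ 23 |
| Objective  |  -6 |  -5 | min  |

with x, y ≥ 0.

At x = 8, y = 0, compute slack b - a·x for each constraint:
  C1: 11 − 8 = 3  (slack)
  C2: 14 − 0 = 14  (slack)
  C3: 8 − 8 = 0  (binding)
  C4: 38 − 32 = 6  (slack)
  C5: 23 − 16 = 7  (slack)

Optimal: x = 8, y = 0
Binding: C3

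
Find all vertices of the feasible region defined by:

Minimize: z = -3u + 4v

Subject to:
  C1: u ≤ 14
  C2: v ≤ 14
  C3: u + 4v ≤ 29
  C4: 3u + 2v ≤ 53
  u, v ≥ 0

(0, 0), (14, 0), (14, 3.75), (0, 7.25)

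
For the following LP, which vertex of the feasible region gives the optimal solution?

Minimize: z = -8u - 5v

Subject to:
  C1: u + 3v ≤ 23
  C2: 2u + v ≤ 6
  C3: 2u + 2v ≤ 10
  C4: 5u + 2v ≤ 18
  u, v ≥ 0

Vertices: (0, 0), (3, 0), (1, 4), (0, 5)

Evaluate the objective at each vertex of the feasible region:
  z(0, 0) = 0
  z(3, 0) = -24
  z(1, 4) = -28  ←
  z(0, 5) = -25
The minimum is at u = 1, v = 4.

(1, 4)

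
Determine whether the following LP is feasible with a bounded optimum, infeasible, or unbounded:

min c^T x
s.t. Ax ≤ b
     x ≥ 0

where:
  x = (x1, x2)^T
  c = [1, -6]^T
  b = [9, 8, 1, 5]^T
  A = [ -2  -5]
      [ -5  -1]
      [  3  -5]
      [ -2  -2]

Unbounded (objective can decrease without bound)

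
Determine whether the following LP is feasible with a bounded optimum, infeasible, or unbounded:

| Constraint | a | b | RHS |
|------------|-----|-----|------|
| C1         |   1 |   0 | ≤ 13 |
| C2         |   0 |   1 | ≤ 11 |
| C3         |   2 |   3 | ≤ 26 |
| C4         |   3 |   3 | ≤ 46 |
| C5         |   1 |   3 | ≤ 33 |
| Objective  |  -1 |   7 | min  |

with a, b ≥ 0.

Feasible with a bounded optimal solution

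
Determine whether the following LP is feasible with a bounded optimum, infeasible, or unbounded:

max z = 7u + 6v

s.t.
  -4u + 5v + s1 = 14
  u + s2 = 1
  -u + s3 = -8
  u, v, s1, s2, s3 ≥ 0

Infeasible (no feasible solution exists)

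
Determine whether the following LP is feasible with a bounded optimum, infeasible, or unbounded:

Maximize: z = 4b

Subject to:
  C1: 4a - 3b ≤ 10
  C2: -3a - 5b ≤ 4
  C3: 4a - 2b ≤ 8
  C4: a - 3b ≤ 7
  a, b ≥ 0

Unbounded (objective can increase without bound)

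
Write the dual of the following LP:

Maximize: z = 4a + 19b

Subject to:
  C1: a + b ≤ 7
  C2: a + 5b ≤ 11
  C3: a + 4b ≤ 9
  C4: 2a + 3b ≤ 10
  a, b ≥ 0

Primal max cᵀx s.t. Ax ≤ b, x ≥ 0  →  Dual min bᵀy s.t. Aᵀy ≥ c, y ≥ 0.

Minimize: z = 7y1 + 11y2 + 9y3 + 10y4

Subject to:
  y1 + y2 + y3 + 2y4 ≥ 4
  y1 + 5y2 + 4y3 + 3y4 ≥ 19
  y1, y2, y3, y4 ≥ 0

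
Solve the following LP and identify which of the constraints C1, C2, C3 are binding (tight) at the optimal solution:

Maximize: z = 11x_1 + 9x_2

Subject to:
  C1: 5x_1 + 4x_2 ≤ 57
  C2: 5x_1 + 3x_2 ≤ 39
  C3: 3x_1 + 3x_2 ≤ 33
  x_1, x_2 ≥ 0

At x_1 = 3, x_2 = 8, compute slack b - a·x for each constraint:
  C1: 57 − 47 = 10  (slack)
  C2: 39 − 39 = 0  (binding)
  C3: 33 − 33 = 0  (binding)

Optimal: x_1 = 3, x_2 = 8
Binding: C2, C3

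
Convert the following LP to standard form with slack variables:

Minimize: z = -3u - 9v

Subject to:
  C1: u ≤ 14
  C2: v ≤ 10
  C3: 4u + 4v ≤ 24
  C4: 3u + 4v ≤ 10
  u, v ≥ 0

min z = -3u - 9v

s.t.
  u + s1 = 14
  v + s2 = 10
  4u + 4v + s3 = 24
  3u + 4v + s4 = 10
  u, v, s1, s2, s3, s4 ≥ 0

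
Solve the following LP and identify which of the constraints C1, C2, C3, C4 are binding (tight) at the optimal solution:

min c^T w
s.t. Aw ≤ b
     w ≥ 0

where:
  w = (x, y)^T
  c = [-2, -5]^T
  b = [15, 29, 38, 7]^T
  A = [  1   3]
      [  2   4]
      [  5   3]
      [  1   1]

At x = 3, y = 4, compute slack b - a·x for each constraint:
  C1: 15 − 15 = 0  (binding)
  C2: 29 − 22 = 7  (slack)
  C3: 38 − 27 = 11  (slack)
  C4: 7 − 7 = 0  (binding)

Optimal: x = 3, y = 4
Binding: C1, C4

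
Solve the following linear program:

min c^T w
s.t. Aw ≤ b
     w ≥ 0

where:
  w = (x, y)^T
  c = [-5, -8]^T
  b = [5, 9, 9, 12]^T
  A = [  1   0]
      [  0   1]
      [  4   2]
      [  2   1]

Evaluate the objective at each vertex of the feasible region:
  z(0, 0) = 0
  z(2.25, 0) = -11.25
  z(0, 4.5) = -36  ←
The minimum is at x = 0, y = 4.5.

x = 0, y = 4.5, z = -36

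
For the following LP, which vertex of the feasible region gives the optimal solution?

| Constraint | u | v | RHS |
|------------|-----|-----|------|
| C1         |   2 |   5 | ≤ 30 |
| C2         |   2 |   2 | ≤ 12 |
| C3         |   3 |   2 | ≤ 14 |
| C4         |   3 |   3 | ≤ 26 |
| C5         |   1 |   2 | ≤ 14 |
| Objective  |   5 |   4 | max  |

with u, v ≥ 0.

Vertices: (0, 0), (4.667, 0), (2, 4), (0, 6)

Evaluate the objective at each vertex of the feasible region:
  z(0, 0) = 0
  z(4.667, 0) = 23.33
  z(2, 4) = 26  ←
  z(0, 6) = 24
The maximum is at u = 2, v = 4.

(2, 4)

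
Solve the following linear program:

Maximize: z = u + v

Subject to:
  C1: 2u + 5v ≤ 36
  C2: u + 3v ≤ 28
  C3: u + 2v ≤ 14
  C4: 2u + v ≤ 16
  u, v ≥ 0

Evaluate the objective at each vertex of the feasible region:
  z(0, 0) = 0
  z(8, 0) = 8
  z(6, 4) = 10  ←
  z(0, 7) = 7
The maximum is at u = 6, v = 4.

u = 6, v = 4, z = 10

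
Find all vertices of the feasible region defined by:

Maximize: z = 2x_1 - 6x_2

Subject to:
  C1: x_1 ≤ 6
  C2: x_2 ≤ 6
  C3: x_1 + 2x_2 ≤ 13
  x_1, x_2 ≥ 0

(0, 0), (6, 0), (6, 3.5), (1, 6), (0, 6)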